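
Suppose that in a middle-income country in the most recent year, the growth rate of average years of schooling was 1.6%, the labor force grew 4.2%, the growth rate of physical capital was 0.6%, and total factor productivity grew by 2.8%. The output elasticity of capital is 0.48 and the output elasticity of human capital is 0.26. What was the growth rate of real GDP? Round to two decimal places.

Labor's share = 1 − 0.48 − 0.26 = 0.26.
Physical capital: 0.48 × 0.6 = 0.288 pp.
Average years of schooling: 0.26 × 1.6 = 0.416 pp.
The labor force: 0.26 × 4.2 = 1.092 pp.
Output growth = 2.8 + 1.796 = 4.596%.

4.60%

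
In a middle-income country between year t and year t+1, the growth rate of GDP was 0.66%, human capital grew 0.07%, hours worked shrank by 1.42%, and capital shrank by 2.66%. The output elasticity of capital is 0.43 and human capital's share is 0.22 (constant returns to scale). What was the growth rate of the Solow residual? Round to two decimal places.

2.29%

Labor's share = 1 − 0.43 − 0.22 = 0.35.
Capital: 0.43 × (-2.66) = -1.1438 pp.
Human capital: 0.22 × 0.07 = 0.0154 pp.
Hours worked: 0.35 × (-1.42) = -0.497 pp.
TFP growth = 0.66 + 1.6254 = 2.2854%.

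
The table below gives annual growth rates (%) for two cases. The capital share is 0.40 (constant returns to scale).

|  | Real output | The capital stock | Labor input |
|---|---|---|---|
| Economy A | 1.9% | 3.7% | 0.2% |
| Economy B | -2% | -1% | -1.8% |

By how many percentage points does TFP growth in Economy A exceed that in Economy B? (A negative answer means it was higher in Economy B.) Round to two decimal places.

0.82 percentage points

Labor's share = 1 − 0.4 = 0.6.
Economy A: TFP = 1.9 − 1.48 − 0.12 = 0.3%.
Economy B: TFP = -2 + 0.4 + 1.08 = -0.52%.
Difference = 0.3 − (-0.52) = 0.82 pp.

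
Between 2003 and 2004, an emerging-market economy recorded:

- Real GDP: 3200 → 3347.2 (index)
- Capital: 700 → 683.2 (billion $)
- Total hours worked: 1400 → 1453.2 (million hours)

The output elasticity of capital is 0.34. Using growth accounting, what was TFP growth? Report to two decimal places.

Real GDP growth = (3347.2 − 3200) / 3200 = 4.6%.
Capital growth = (683.2 − 700) / 700 = -2.4%.
Total hours worked growth = (1453.2 − 1400) / 1400 = 3.8%.
Labor's share = 1 − 0.34 = 0.66.
Capital: 0.34 × (-2.4) = -0.816 pp.
Total hours worked: 0.66 × 3.8 = 2.508 pp.
TFP growth = 4.6 − 1.692 = 2.908%.

2.91%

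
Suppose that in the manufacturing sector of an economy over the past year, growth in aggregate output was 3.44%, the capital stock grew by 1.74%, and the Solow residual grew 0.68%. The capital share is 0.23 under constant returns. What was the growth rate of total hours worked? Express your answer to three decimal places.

Total hours worked growth was 3.065%.

Labor's share = 1 − 0.23 = 0.77.
gY = gA + 0.23×1.74 + 0.77×g.
0.77×g = 3.44 − 0.68 − 0.4002 = 2.3598.
g = 2.3598 / 0.77 = 3.06468%.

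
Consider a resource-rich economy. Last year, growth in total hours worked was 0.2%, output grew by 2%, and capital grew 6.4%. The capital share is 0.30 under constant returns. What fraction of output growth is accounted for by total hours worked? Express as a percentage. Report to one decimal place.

Labor's share = 1 − 0.3 = 0.7.
Total hours worked contributed 0.7 × 0.2 = 0.14 pp.
Share of growth = 0.14 / 2 × 100 = 7%.

Total hours worked accounted for 7.0% of growth.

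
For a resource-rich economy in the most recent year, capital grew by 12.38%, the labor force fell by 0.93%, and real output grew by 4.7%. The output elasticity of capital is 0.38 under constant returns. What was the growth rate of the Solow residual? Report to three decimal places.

0.572%

Labor's share = 1 − 0.38 = 0.62.
Capital: 0.38 × 12.38 = 4.7044 pp.
The labor force: 0.62 × (-0.93) = -0.5766 pp.
TFP growth = 4.7 − 4.1278 = 0.5722%.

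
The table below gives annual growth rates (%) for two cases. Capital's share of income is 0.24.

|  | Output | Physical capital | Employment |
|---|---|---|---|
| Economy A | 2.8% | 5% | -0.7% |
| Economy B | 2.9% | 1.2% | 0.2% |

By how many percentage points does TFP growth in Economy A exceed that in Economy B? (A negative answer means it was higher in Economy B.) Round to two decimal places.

-0.33 percentage points

Labor's share = 1 − 0.24 = 0.76.
Economy A: TFP = 2.8 − 1.2 + 0.532 = 2.132%.
Economy B: TFP = 2.9 − 0.288 − 0.152 = 2.46%.
Difference = 2.132 − (2.46) = -0.328 pp.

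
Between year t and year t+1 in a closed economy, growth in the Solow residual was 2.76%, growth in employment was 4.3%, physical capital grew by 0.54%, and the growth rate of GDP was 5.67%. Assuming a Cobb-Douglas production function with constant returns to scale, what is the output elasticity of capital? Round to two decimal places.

gY = gA + α·gK + (1−α)·gL, so gY − gA − gL = α(gK − gL).
5.67 − 2.76 − 4.3 = α × (0.54 − 4.3).
-1.39 = -3.76 α, so α = 0.3697.

α = 0.37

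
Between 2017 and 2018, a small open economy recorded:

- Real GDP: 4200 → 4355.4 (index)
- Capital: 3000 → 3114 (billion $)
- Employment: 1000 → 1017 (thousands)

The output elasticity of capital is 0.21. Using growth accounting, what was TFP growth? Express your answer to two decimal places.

TFP grew 1.56%.

Real GDP growth = (4355.4 − 4200) / 4200 = 3.7%.
Capital growth = (3114 − 3000) / 3000 = 3.8%.
Employment growth = (1017 − 1000) / 1000 = 1.7%.
Labor's share = 1 − 0.21 = 0.79.
Capital: 0.21 × 3.8 = 0.798 pp.
Employment: 0.79 × 1.7 = 1.343 pp.
TFP growth = 3.7 − 2.141 = 1.559%.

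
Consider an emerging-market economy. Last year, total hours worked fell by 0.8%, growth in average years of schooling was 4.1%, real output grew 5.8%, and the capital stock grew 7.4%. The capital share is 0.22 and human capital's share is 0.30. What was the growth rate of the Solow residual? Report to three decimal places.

Labor's share = 1 − 0.22 − 0.3 = 0.48.
The capital stock: 0.22 × 7.4 = 1.628 pp.
Average years of schooling: 0.3 × 4.1 = 1.23 pp.
Total hours worked: 0.48 × (-0.8) = -0.384 pp.
TFP growth = 5.8 − 2.474 = 3.326%.

3.326%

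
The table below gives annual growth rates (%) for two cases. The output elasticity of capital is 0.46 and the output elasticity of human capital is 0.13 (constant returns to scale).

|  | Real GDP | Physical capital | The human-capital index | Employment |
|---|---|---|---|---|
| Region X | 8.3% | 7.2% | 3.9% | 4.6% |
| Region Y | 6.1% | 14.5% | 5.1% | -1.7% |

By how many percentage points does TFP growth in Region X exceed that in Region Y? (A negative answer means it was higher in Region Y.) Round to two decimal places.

Labor's share = 1 − 0.46 − 0.13 = 0.41.
Region X: TFP = 8.3 − 3.312 − 0.507 − 1.886 = 2.595%.
Region Y: TFP = 6.1 − 6.67 − 0.663 + 0.697 = -0.536%.
Difference = 2.595 − (-0.536) = 3.131 pp.

3.13 percentage points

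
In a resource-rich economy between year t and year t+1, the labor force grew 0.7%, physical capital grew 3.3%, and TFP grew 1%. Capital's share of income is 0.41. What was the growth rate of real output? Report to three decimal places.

Labor's share = 1 − 0.41 = 0.59.
Physical capital: 0.41 × 3.3 = 1.353 pp.
The labor force: 0.59 × 0.7 = 0.413 pp.
Output growth = 1 + 1.766 = 2.766%.

2.766%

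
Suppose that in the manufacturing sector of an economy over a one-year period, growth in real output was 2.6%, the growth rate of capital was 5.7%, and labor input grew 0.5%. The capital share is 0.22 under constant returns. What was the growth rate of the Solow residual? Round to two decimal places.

The Solow residual growth was 0.96%.

Labor's share = 1 − 0.22 = 0.78.
Capital: 0.22 × 5.7 = 1.254 pp.
Labor input: 0.78 × 0.5 = 0.39 pp.
TFP growth = 2.6 − 1.644 = 0.956%.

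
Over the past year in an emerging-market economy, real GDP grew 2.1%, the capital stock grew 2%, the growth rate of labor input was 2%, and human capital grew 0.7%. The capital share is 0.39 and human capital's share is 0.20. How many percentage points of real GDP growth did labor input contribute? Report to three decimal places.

Labor's share = 1 − 0.39 − 0.2 = 0.41.
Contribution = share × growth = 0.41 × 2 = 0.82 pp.

0.820 percentage points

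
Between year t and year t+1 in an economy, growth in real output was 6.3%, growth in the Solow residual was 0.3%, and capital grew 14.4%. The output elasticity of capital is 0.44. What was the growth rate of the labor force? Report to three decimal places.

-0.600%

Labor's share = 1 − 0.44 = 0.56.
gY = gA + 0.44×14.4 + 0.56×g.
0.56×g = 6.3 − 0.3 − 6.336 = -0.336.
g = -0.336 / 0.56 = -0.6%.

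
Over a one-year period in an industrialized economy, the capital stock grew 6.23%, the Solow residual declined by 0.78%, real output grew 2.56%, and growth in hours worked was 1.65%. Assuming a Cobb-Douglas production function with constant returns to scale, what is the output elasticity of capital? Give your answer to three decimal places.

gY = gA + α·gK + (1−α)·gL, so gY − gA − gL = α(gK − gL).
2.56 + 0.78 − 1.65 = α × (6.23 − 1.65).
1.69 = 4.58 α, so α = 0.369.

0.369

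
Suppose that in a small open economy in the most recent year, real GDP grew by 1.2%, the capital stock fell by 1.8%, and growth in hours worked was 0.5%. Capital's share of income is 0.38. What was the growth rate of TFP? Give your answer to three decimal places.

Labor's share = 1 − 0.38 = 0.62.
The capital stock: 0.38 × (-1.8) = -0.684 pp.
Hours worked: 0.62 × 0.5 = 0.31 pp.
TFP growth = 1.2 + 0.374 = 1.574%.

1.574%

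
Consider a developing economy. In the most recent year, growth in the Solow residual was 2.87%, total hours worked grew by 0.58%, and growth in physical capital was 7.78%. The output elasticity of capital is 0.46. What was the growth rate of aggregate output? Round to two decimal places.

Labor's share = 1 − 0.46 = 0.54.
Physical capital: 0.46 × 7.78 = 3.5788 pp.
Total hours worked: 0.54 × 0.58 = 0.3132 pp.
Output growth = 2.87 + 3.892 = 6.762%.

Aggregate output growth was 6.76%.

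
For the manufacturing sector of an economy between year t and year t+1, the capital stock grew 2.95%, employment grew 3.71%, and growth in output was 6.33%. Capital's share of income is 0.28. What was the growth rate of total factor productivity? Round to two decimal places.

Labor's share = 1 − 0.28 = 0.72.
The capital stock: 0.28 × 2.95 = 0.826 pp.
Employment: 0.72 × 3.71 = 2.6712 pp.
TFP growth = 6.33 − 3.4972 = 2.8328%.

2.83%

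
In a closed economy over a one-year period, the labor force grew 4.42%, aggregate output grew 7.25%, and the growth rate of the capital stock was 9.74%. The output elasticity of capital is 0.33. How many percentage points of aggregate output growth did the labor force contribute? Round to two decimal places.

Labor's share = 1 − 0.33 = 0.67.
Contribution = share × growth = 0.67 × 4.42 = 2.9614 pp.

2.96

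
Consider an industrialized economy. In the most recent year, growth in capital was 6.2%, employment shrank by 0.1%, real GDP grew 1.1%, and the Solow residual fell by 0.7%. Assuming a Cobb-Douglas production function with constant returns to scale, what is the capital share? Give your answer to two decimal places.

gY = gA + α·gK + (1−α)·gL, so gY − gA − gL = α(gK − gL).
1.1 + 0.7 + 0.1 = α × (6.2 − (-0.1)).
1.9 = 6.3 α, so α = 0.3016.

The capital share is 0.30.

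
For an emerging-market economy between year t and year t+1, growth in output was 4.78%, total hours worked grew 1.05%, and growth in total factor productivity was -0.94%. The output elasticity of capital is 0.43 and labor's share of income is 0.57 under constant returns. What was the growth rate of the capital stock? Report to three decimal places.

11.910%

Labor's share = 1 − 0.43 = 0.57.
gY = gA + 0.57×1.05 + 0.43×g.
0.43×g = 4.78 + 0.94 − 0.5985 = 5.1215.
g = 5.1215 / 0.43 = 11.91047%.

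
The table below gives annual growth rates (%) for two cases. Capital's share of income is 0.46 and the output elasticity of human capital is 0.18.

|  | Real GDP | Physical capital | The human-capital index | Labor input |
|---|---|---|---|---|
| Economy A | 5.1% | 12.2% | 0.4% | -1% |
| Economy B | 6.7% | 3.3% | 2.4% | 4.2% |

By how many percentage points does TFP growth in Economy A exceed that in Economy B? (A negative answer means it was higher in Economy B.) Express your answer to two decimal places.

-3.46 percentage points

Labor's share = 1 − 0.46 − 0.18 = 0.36.
Economy A: TFP = 5.1 − 5.612 − 0.072 + 0.36 = -0.224%.
Economy B: TFP = 6.7 − 1.518 − 0.432 − 1.512 = 3.238%.
Difference = -0.224 − (3.238) = -3.462 pp.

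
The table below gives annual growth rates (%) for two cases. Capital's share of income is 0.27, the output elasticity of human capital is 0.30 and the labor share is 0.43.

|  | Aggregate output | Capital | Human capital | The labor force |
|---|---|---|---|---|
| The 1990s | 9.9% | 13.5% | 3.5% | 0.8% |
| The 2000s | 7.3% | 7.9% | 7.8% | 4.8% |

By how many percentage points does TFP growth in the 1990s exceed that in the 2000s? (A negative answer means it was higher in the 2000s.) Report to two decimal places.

4.10 percentage points

Labor's share = 1 − 0.27 − 0.3 = 0.43.
The 1990s: TFP = 9.9 − 3.645 − 1.05 − 0.344 = 4.861%.
The 2000s: TFP = 7.3 − 2.133 − 2.34 − 2.064 = 0.763%.
Difference = 4.861 − (0.763) = 4.098 pp.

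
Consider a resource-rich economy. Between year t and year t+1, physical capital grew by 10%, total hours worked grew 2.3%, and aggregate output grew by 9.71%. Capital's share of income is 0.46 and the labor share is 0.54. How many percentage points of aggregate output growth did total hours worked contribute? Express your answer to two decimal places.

1.24

Labor's share = 1 − 0.46 = 0.54.
Contribution = share × growth = 0.54 × 2.3 = 1.242 pp.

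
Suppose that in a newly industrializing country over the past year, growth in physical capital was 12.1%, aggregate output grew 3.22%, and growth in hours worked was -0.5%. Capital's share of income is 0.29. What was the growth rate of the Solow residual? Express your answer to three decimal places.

Labor's share = 1 − 0.29 = 0.71.
Physical capital: 0.29 × 12.1 = 3.509 pp.
Hours worked: 0.71 × (-0.5) = -0.355 pp.
TFP growth = 3.22 − 3.154 = 0.066%.

0.066%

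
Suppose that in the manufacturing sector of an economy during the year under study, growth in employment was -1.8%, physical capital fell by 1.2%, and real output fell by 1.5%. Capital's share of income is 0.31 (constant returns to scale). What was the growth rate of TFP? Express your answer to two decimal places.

0.11%

Labor's share = 1 − 0.31 = 0.69.
Physical capital: 0.31 × (-1.2) = -0.372 pp.
Employment: 0.69 × (-1.8) = -1.242 pp.
TFP growth = -1.5 + 1.614 = 0.114%.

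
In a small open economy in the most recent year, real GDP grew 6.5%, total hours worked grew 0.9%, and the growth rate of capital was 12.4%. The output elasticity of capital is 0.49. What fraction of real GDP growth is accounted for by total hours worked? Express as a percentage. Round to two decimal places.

Total hours worked accounted for 7.06% of growth.

Labor's share = 1 − 0.49 = 0.51.
Total hours worked contributed 0.51 × 0.9 = 0.459 pp.
Share of growth = 0.459 / 6.5 × 100 = 7.0615%.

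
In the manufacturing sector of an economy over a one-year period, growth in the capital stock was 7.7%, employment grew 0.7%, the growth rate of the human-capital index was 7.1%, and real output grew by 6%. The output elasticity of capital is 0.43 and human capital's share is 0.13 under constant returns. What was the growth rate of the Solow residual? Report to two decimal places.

The Solow residual grew 1.46%.

Labor's share = 1 − 0.43 − 0.13 = 0.44.
The capital stock: 0.43 × 7.7 = 3.311 pp.
The human-capital index: 0.13 × 7.1 = 0.923 pp.
Employment: 0.44 × 0.7 = 0.308 pp.
TFP growth = 6 − 4.542 = 1.458%.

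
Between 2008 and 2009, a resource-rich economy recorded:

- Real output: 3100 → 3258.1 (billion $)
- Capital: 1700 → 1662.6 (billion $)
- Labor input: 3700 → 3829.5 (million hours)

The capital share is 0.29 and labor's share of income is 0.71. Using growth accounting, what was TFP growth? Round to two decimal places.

Real output growth = (3258.1 − 3100) / 3100 = 5.1%.
Capital growth = (1662.6 − 1700) / 1700 = -2.2%.
Labor input growth = (3829.5 − 3700) / 3700 = 3.5%.
Labor's share = 1 − 0.29 = 0.71.
Capital: 0.29 × (-2.2) = -0.638 pp.
Labor input: 0.71 × 3.5 = 2.485 pp.
TFP growth = 5.1 − 1.847 = 3.253%.

3.25%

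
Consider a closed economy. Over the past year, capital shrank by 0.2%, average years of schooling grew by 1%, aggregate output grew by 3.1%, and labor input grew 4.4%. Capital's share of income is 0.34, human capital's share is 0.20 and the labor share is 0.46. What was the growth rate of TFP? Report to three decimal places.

Labor's share = 1 − 0.34 − 0.2 = 0.46.
Capital: 0.34 × (-0.2) = -0.068 pp.
Average years of schooling: 0.2 × 1 = 0.2 pp.
Labor input: 0.46 × 4.4 = 2.024 pp.
TFP growth = 3.1 − 2.156 = 0.944%.

0.944%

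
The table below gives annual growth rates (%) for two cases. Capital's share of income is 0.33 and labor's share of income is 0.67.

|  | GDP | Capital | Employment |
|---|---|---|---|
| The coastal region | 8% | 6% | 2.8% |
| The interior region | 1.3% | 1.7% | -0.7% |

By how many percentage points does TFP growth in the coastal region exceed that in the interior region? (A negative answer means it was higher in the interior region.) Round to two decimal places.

Labor's share = 1 − 0.33 = 0.67.
The coastal region: TFP = 8 − 1.98 − 1.876 = 4.144%.
The interior region: TFP = 1.3 − 0.561 + 0.469 = 1.208%.
Difference = 4.144 − (1.208) = 2.936 pp.

2.94 percentage points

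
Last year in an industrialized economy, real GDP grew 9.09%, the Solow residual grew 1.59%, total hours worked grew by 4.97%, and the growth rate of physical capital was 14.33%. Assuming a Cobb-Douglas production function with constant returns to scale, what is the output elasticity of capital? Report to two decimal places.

α = 0.27

gY = gA + α·gK + (1−α)·gL, so gY − gA − gL = α(gK − gL).
9.09 − 1.59 − 4.97 = α × (14.33 − 4.97).
2.53 = 9.36 α, so α = 0.2703.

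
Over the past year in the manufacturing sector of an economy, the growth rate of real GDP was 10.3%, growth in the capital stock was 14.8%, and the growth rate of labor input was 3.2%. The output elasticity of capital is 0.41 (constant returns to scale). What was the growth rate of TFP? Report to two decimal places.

Labor's share = 1 − 0.41 = 0.59.
The capital stock: 0.41 × 14.8 = 6.068 pp.
Labor input: 0.59 × 3.2 = 1.888 pp.
TFP growth = 10.3 − 7.956 = 2.344%.

2.34%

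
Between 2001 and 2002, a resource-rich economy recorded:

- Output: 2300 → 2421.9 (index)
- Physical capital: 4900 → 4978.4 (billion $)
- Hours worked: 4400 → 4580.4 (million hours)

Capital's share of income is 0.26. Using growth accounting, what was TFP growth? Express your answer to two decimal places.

Output growth = (2421.9 − 2300) / 2300 = 5.3%.
Physical capital growth = (4978.4 − 4900) / 4900 = 1.6%.
Hours worked growth = (4580.4 − 4400) / 4400 = 4.1%.
Labor's share = 1 − 0.26 = 0.74.
Physical capital: 0.26 × 1.6 = 0.416 pp.
Hours worked: 0.74 × 4.1 = 3.034 pp.
TFP growth = 5.3 − 3.45 = 1.85%.

1.85%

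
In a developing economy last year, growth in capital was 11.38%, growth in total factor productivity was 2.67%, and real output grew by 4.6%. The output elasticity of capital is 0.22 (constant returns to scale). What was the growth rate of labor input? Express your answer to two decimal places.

-0.74%

Labor's share = 1 − 0.22 = 0.78.
gY = gA + 0.22×11.38 + 0.78×g.
0.78×g = 4.6 − 2.67 − 2.5036 = -0.5736.
g = -0.5736 / 0.78 = -0.7354%.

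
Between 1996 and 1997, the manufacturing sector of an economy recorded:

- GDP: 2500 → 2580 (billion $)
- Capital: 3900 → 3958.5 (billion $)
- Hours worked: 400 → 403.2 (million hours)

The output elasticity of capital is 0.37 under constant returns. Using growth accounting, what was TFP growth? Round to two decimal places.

GDP growth = (2580 − 2500) / 2500 = 3.2%.
Capital growth = (3958.5 − 3900) / 3900 = 1.5%.
Hours worked growth = (403.2 − 400) / 400 = 0.8%.
Labor's share = 1 − 0.37 = 0.63.
Capital: 0.37 × 1.5 = 0.555 pp.
Hours worked: 0.63 × 0.8 = 0.504 pp.
TFP growth = 3.2 − 1.059 = 2.141%.

2.14%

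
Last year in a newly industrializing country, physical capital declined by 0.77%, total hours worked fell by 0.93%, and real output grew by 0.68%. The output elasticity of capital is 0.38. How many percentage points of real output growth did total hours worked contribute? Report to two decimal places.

Labor's share = 1 − 0.38 = 0.62.
Contribution = share × growth = 0.62 × (-0.93) = -0.5766 pp.

-0.58 pp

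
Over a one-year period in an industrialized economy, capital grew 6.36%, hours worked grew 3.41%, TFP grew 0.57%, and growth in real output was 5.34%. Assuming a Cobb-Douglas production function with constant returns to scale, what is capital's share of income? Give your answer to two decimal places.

0.46

gY = gA + α·gK + (1−α)·gL, so gY − gA − gL = α(gK − gL).
5.34 − 0.57 − 3.41 = α × (6.36 − 3.41).
1.36 = 2.95 α, so α = 0.461.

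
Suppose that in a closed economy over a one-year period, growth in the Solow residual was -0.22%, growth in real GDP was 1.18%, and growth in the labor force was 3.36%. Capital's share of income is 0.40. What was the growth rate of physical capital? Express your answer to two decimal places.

Labor's share = 1 − 0.4 = 0.6.
gY = gA + 0.6×3.36 + 0.4×g.
0.4×g = 1.18 + 0.22 − 2.016 = -0.616.
g = -0.616 / 0.4 = -1.54%.

-1.54%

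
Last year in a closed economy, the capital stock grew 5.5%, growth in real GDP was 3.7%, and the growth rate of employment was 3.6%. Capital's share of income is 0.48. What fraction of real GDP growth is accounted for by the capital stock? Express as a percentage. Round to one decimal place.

71.4%

The capital stock contributed 0.48 × 5.5 = 2.64 pp.
Share of growth = 2.64 / 3.7 × 100 = 71.351%.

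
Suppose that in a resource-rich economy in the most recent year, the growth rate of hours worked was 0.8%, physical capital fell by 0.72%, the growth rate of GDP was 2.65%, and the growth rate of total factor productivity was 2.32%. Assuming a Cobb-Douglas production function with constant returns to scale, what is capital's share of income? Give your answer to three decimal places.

gY = gA + α·gK + (1−α)·gL, so gY − gA − gL = α(gK − gL).
2.65 − 2.32 − 0.8 = α × (-0.72 − 0.8).
-0.47 = -1.52 α, so α = 0.30921.

0.309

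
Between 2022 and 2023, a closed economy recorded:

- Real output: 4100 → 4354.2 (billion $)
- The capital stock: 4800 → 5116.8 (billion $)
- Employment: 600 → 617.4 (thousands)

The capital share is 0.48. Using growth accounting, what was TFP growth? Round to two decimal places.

1.52%

Real output growth = (4354.2 − 4100) / 4100 = 6.2%.
The capital stock growth = (5116.8 − 4800) / 4800 = 6.6%.
Employment growth = (617.4 − 600) / 600 = 2.9%.
Labor's share = 1 − 0.48 = 0.52.
The capital stock: 0.48 × 6.6 = 3.168 pp.
Employment: 0.52 × 2.9 = 1.508 pp.
TFP growth = 6.2 − 4.676 = 1.524%.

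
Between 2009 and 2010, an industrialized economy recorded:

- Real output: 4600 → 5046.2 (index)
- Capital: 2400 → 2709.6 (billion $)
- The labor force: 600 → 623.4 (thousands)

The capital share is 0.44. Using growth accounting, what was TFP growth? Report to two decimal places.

Real output growth = (5046.2 − 4600) / 4600 = 9.7%.
Capital growth = (2709.6 − 2400) / 2400 = 12.9%.
The labor force growth = (623.4 − 600) / 600 = 3.9%.
Labor's share = 1 − 0.44 = 0.56.
Capital: 0.44 × 12.9 = 5.676 pp.
The labor force: 0.56 × 3.9 = 2.184 pp.
TFP growth = 9.7 − 7.86 = 1.84%.

TFP grew 1.84%.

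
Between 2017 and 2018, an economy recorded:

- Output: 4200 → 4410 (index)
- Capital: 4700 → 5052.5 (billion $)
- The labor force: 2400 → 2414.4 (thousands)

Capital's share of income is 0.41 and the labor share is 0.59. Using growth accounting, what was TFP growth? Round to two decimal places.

TFP growth was 1.57%.

Output growth = (4410 − 4200) / 4200 = 5%.
Capital growth = (5052.5 − 4700) / 4700 = 7.5%.
The labor force growth = (2414.4 − 2400) / 2400 = 0.6%.
Labor's share = 1 − 0.41 = 0.59.
Capital: 0.41 × 7.5 = 3.075 pp.
The labor force: 0.59 × 0.6 = 0.354 pp.
TFP growth = 5 − 3.429 = 1.571%.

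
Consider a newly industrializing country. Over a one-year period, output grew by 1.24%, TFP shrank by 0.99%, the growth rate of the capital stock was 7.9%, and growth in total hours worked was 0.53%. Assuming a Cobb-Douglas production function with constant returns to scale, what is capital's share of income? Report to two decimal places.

gY = gA + α·gK + (1−α)·gL, so gY − gA − gL = α(gK − gL).
1.24 + 0.99 − 0.53 = α × (7.9 − 0.53).
1.7 = 7.37 α, so α = 0.2307.

Capital's share of income is 0.23.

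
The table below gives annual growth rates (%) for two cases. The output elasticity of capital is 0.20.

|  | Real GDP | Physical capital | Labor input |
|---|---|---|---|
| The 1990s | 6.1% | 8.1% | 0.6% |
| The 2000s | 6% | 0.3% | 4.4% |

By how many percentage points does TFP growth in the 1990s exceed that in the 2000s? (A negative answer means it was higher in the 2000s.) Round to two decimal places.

1.58 percentage points

Labor's share = 1 − 0.2 = 0.8.
The 1990s: TFP = 6.1 − 1.62 − 0.48 = 4%.
The 2000s: TFP = 6 − 0.06 − 3.52 = 2.42%.
Difference = 4 − (2.42) = 1.58 pp.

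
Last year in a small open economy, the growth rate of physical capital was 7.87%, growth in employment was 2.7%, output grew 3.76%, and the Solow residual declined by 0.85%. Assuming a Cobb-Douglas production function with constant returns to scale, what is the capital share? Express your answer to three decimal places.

gY = gA + α·gK + (1−α)·gL, so gY − gA − gL = α(gK − gL).
3.76 + 0.85 − 2.7 = α × (7.87 − 2.7).
1.91 = 5.17 α, so α = 0.36944.

α = 0.369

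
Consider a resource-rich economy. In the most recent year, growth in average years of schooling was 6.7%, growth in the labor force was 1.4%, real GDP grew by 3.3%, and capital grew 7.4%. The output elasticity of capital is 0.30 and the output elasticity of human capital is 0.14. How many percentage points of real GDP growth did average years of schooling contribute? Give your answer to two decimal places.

0.94

Contribution = share × growth = 0.14 × 6.7 = 0.938 pp.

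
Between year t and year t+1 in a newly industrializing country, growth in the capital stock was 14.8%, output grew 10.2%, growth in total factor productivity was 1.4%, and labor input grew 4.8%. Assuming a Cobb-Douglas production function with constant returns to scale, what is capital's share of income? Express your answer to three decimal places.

α = 0.400

gY = gA + α·gK + (1−α)·gL, so gY − gA − gL = α(gK − gL).
10.2 − 1.4 − 4.8 = α × (14.8 − 4.8).
4 = 10 α, so α = 0.4.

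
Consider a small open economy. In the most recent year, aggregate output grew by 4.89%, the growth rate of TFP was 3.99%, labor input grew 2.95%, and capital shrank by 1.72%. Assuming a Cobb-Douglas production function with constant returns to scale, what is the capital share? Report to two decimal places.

gY = gA + α·gK + (1−α)·gL, so gY − gA − gL = α(gK − gL).
4.89 − 3.99 − 2.95 = α × (-1.72 − 2.95).
-2.05 = -4.67 α, so α = 0.439.

0.44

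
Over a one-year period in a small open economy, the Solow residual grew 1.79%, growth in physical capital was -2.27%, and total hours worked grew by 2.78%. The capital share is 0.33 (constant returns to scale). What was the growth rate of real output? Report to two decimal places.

Labor's share = 1 − 0.33 = 0.67.
Physical capital: 0.33 × (-2.27) = -0.7491 pp.
Total hours worked: 0.67 × 2.78 = 1.8626 pp.
Output growth = 1.79 + 1.1135 = 2.9035%.

2.90%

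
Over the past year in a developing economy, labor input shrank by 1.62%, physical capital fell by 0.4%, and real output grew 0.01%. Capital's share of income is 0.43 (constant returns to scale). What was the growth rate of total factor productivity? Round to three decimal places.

Labor's share = 1 − 0.43 = 0.57.
Physical capital: 0.43 × (-0.4) = -0.172 pp.
Labor input: 0.57 × (-1.62) = -0.9234 pp.
TFP growth = 0.01 + 1.0954 = 1.1054%.

1.105%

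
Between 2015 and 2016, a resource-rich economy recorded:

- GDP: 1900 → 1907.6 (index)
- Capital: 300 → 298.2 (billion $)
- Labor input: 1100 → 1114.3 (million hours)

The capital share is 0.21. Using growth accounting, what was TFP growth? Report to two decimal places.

-0.50%

GDP growth = (1907.6 − 1900) / 1900 = 0.4%.
Capital growth = (298.2 − 300) / 300 = -0.6%.
Labor input growth = (1114.3 − 1100) / 1100 = 1.3%.
Labor's share = 1 − 0.21 = 0.79.
Capital: 0.21 × (-0.6) = -0.126 pp.
Labor input: 0.79 × 1.3 = 1.027 pp.
TFP growth = 0.4 − 0.901 = -0.501%.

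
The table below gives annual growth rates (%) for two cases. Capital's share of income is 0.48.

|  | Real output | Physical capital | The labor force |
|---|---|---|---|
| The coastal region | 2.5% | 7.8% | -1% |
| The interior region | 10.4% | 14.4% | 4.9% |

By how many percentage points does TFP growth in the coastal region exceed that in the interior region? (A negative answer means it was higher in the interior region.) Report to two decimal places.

-1.66 percentage points

Labor's share = 1 − 0.48 = 0.52.
The coastal region: TFP = 2.5 − 3.744 + 0.52 = -0.724%.
The interior region: TFP = 10.4 − 6.912 − 2.548 = 0.94%.
Difference = -0.724 − (0.94) = -1.664 pp.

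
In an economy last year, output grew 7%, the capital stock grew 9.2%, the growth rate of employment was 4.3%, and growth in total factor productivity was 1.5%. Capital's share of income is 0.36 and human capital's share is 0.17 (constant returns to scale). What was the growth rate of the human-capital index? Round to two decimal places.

The human-capital index grew 0.98%.

Labor's share = 1 − 0.36 − 0.17 = 0.47.
gY = gA + 0.36×9.2 + 0.47×4.3 + 0.17×g.
0.17×g = 7 − 1.5 − 5.333 = 0.167.
g = 0.167 / 0.17 = 0.9824%.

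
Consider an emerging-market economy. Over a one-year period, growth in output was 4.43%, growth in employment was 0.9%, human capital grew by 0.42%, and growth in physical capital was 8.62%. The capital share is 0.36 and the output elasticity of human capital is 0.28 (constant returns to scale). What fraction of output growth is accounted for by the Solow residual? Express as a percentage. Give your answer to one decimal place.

20.0%

Labor's share = 1 − 0.36 − 0.28 = 0.36.
Physical capital: 0.36 × 8.62 = 3.1032 pp.
Human capital: 0.28 × 0.42 = 0.1176 pp.
Employment: 0.36 × 0.9 = 0.324 pp.
TFP growth = 4.43 − 3.5448 = 0.8852%.
TFP share of growth = 0.8852 / 4.43 × 100 = 19.982%.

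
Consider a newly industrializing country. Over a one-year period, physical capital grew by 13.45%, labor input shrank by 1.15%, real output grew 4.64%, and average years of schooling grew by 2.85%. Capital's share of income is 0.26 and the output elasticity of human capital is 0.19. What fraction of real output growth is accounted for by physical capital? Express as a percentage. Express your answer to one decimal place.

75.4%

Physical capital contributed 0.26 × 13.45 = 3.497 pp.
Share of growth = 3.497 / 4.64 × 100 = 75.366%.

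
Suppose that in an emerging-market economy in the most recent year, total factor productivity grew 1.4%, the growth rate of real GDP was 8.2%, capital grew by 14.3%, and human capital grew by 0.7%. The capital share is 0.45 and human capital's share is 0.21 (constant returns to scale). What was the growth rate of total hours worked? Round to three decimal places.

0.641%

Labor's share = 1 − 0.45 − 0.21 = 0.34.
gY = gA + 0.45×14.3 + 0.21×0.7 + 0.34×g.
0.34×g = 8.2 − 1.4 − 6.582 = 0.218.
g = 0.218 / 0.34 = 0.64118%.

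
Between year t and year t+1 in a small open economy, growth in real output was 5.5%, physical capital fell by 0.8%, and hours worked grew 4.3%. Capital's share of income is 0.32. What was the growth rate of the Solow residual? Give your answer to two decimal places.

2.83%

Labor's share = 1 − 0.32 = 0.68.
Physical capital: 0.32 × (-0.8) = -0.256 pp.
Hours worked: 0.68 × 4.3 = 2.924 pp.
TFP growth = 5.5 − 2.668 = 2.832%.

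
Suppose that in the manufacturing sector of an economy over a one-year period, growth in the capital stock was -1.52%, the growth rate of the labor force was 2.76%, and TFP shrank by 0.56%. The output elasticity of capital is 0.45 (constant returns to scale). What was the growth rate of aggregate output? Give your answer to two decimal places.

Aggregate output grew 0.27%.

Labor's share = 1 − 0.45 = 0.55.
The capital stock: 0.45 × (-1.52) = -0.684 pp.
The labor force: 0.55 × 2.76 = 1.518 pp.
Output growth = -0.56 + 0.834 = 0.274%.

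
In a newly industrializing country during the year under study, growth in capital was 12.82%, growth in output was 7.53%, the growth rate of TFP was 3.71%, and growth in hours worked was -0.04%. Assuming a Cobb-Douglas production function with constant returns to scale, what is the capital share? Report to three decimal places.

gY = gA + α·gK + (1−α)·gL, so gY − gA − gL = α(gK − gL).
7.53 − 3.71 + 0.04 = α × (12.82 − (-0.04)).
3.86 = 12.86 α, so α = 0.30016.

0.300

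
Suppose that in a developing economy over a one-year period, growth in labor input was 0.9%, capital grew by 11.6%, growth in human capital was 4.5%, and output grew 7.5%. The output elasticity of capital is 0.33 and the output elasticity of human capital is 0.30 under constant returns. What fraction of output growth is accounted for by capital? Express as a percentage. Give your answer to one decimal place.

51.0%

Capital contributed 0.33 × 11.6 = 3.828 pp.
Share of growth = 3.828 / 7.5 × 100 = 51.04%.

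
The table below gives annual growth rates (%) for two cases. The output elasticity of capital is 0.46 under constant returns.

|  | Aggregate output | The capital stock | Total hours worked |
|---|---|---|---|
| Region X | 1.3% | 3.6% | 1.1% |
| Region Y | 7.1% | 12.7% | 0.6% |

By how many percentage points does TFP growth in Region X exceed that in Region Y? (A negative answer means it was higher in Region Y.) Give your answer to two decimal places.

Labor's share = 1 − 0.46 = 0.54.
Region X: TFP = 1.3 − 1.656 − 0.594 = -0.95%.
Region Y: TFP = 7.1 − 5.842 − 0.324 = 0.934%.
Difference = -0.95 − (0.934) = -1.884 pp.

-1.88 percentage points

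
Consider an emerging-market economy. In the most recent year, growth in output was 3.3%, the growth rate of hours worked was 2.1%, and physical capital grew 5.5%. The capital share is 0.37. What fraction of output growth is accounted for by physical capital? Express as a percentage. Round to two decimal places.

61.67%

Physical capital contributed 0.37 × 5.5 = 2.035 pp.
Share of growth = 2.035 / 3.3 × 100 = 61.6667%.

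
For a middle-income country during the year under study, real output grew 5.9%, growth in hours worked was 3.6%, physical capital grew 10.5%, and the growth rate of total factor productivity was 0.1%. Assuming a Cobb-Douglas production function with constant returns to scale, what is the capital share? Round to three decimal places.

0.319

gY = gA + α·gK + (1−α)·gL, so gY − gA − gL = α(gK − gL).
5.9 − 0.1 − 3.6 = α × (10.5 − 3.6).
2.2 = 6.9 α, so α = 0.31884.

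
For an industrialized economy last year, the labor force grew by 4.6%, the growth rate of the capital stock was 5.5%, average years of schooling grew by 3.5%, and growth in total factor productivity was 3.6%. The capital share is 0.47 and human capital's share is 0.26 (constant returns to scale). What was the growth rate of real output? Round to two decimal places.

8.34%

Labor's share = 1 − 0.47 − 0.26 = 0.27.
The capital stock: 0.47 × 5.5 = 2.585 pp.
Average years of schooling: 0.26 × 3.5 = 0.91 pp.
The labor force: 0.27 × 4.6 = 1.242 pp.
Output growth = 3.6 + 4.737 = 8.337%.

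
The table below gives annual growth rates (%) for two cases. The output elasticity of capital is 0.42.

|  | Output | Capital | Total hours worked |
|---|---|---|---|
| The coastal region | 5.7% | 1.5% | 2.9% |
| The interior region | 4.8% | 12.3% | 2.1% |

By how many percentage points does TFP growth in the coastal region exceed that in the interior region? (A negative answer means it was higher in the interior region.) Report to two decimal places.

Labor's share = 1 − 0.42 = 0.58.
The coastal region: TFP = 5.7 − 0.63 − 1.682 = 3.388%.
The interior region: TFP = 4.8 − 5.166 − 1.218 = -1.584%.
Difference = 3.388 − (-1.584) = 4.972 pp.

4.97 percentage points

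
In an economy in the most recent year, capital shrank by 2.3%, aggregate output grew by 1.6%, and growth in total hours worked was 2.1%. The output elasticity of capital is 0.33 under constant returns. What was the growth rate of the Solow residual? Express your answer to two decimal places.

The Solow residual grew 0.95%.

Labor's share = 1 − 0.33 = 0.67.
Capital: 0.33 × (-2.3) = -0.759 pp.
Total hours worked: 0.67 × 2.1 = 1.407 pp.
TFP growth = 1.6 − 0.648 = 0.952%.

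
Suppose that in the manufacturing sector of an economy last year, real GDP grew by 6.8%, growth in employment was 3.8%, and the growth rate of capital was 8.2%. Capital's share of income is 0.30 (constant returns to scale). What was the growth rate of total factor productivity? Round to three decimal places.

1.680%

Labor's share = 1 − 0.3 = 0.7.
Capital: 0.3 × 8.2 = 2.46 pp.
Employment: 0.7 × 3.8 = 2.66 pp.
TFP growth = 6.8 − 5.12 = 1.68%.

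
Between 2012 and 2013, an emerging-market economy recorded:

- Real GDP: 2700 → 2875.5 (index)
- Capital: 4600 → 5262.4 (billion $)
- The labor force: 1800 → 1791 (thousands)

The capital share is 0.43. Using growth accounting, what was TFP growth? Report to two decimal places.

TFP growth was 0.59%.

Real GDP growth = (2875.5 − 2700) / 2700 = 6.5%.
Capital growth = (5262.4 − 4600) / 4600 = 14.4%.
The labor force growth = (1791 − 1800) / 1800 = -0.5%.
Labor's share = 1 − 0.43 = 0.57.
Capital: 0.43 × 14.4 = 6.192 pp.
The labor force: 0.57 × (-0.5) = -0.285 pp.
TFP growth = 6.5 − 5.907 = 0.593%.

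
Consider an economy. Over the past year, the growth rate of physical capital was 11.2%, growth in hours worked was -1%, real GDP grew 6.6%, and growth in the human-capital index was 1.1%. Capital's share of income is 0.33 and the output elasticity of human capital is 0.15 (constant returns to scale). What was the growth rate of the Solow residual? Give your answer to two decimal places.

The Solow residual growth was 3.26%.

Labor's share = 1 − 0.33 − 0.15 = 0.52.
Physical capital: 0.33 × 11.2 = 3.696 pp.
The human-capital index: 0.15 × 1.1 = 0.165 pp.
Hours worked: 0.52 × (-1) = -0.52 pp.
TFP growth = 6.6 − 3.341 = 3.259%.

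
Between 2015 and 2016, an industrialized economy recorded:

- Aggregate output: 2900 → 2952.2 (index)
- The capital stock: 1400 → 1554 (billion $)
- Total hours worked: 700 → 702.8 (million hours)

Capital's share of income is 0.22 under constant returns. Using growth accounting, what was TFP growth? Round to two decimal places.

-0.93%

Aggregate output growth = (2952.2 − 2900) / 2900 = 1.8%.
The capital stock growth = (1554 − 1400) / 1400 = 11%.
Total hours worked growth = (702.8 − 700) / 700 = 0.4%.
Labor's share = 1 − 0.22 = 0.78.
The capital stock: 0.22 × 11 = 2.42 pp.
Total hours worked: 0.78 × 0.4 = 0.312 pp.
TFP growth = 1.8 − 2.732 = -0.932%.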